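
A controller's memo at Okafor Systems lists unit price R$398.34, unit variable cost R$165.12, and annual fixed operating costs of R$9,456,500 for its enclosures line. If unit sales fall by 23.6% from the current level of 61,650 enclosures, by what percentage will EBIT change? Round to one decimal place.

Total contribution margin = 61,650 × R$233.22 = R$14,378,013.00.
Operating income = contribution − fixed costs = R$14,378,013.00 − R$9,456,500 = R$4,921,513.00.
DOL = contribution ÷ EBIT = R$14,378,013.00 ÷ R$4,921,513.00 = 2.9215.
%ΔEBIT = DOL × %ΔSales = 2.9215 × -23.6% = -68.9%.

-68.9%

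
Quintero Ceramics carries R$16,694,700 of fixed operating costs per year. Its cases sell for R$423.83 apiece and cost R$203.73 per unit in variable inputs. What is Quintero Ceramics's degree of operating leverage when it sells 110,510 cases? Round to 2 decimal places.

Contribution at this volume is 110,510 × R$220.10 = R$24,323,251.00.
Subtracting fixed costs: EBIT = R$24,323,251.00 − R$16,694,700 = R$7,628,551.00.
DOL = contribution ÷ EBIT = R$24,323,251.00 ÷ R$7,628,551.00 = 3.1884.

3.19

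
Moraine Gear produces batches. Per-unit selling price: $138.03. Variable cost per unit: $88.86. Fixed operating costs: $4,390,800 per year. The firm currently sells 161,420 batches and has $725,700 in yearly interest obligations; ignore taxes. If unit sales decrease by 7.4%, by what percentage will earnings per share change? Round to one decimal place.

-20.8%

Contribution at this volume is 161,420 × $49.17 = $7,937,021.40.
EBIT = $7,937,021.40 − $4,390,800 = $3,546,221.40.
After interest of $725,700.00, pre-tax earnings = $2,820,521.40.
Degree of combined leverage = contribution ÷ (EBIT − I) = $7,937,021.40 ÷ $2,820,521.40 = 2.8140.
%ΔEPS = DCL × %ΔSales = 2.8140 × -7.4% = -20.8%.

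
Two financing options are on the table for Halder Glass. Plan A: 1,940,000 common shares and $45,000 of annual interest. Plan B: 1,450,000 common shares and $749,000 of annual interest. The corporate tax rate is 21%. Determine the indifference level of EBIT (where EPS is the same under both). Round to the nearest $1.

$2,832,265

At indifference, (EBIT − 45,000)(1 − t)/1,940,000 = (EBIT − 749,000)(1 − t)/1,450,000.
Cancelling (1 − t) and cross-multiplying: 1,450,000·(EBIT − 45,000) = 1,940,000·(EBIT − 749,000).
EBIT × (1,940,000 − 1,450,000) = 749,000 × 1,940,000 − 45,000 × 1,450,000 = 1,387,810,000,000, so EBIT = 1,387,810,000,000 ÷ 490,000 = 2,832,265.31.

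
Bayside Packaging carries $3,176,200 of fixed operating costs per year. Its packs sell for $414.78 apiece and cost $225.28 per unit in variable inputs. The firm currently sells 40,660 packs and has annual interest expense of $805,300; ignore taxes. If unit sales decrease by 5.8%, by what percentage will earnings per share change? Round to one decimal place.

-12.0%

At 40,660 units, contribution = 40,660 × $189.50 = $7,705,070.00.
Operating income = contribution − fixed costs = $7,705,070.00 − $3,176,200 = $4,528,870.00.
After interest of $805,300.00, pre-tax earnings = $3,723,570.00.
DCL = total CM / (EBIT − I) = $7,705,070.00 / $3,723,570.00 = 2.0693.
EPS therefore changes by 2.0693 × (-5.8%) = -12.0%.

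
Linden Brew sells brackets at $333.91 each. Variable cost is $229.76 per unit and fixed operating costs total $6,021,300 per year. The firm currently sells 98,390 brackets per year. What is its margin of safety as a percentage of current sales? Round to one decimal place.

Unit CM = price − variable cost = $333.91 − $229.76 = $104.15. Break-even units = $6,021,300 ÷ $104.15 = 57,813.73; break-even revenue = 57,813.73 × $333.91 = $19,304,582.65.
Actual sales revenue = 98,390 × $333.91 = $32,853,404.90.
Margin of safety = ($32,853,404.90 − $19,304,582.65) ÷ $32,853,404.90 = 41.2%.

41.2%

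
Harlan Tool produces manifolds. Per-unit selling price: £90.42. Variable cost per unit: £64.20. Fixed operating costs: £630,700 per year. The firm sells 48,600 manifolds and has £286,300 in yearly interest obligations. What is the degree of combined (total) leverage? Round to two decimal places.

At 48,600 units, contribution = 48,600 × £26.22 = £1,274,292.00.
EBIT = £1,274,292.00 − £630,700 = £643,592.00. Interest = £286,300.00.
DOL = £1,274,292.00 ÷ £643,592.00 = 1.9800; DFL = £643,592.00 ÷ £357,292.00 = 1.8013.
Combined leverage = 1.9800 × 1.8013 = 3.5666.

3.57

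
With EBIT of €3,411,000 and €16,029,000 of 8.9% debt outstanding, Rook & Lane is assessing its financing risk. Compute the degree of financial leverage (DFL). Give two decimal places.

Annual interest charges come to €1,426,581.00.
DFL = EBIT ÷ (EBIT − I) = €3,411,000 ÷ (€3,411,000 − €1,426,581.00) = €3,411,000 ÷ €1,984,419.00 = 1.7189.

1.72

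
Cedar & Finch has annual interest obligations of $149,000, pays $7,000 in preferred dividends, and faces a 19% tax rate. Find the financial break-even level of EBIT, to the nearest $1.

Preferred dividends are paid after tax, so their pre-tax equivalent is $7,000 ÷ (1 − 0.19) = $8,641.98.
Financial break-even EBIT = interest + D_p ÷ (1 − t) = $149,000 + $8,641.98 = $157,641.98.

$157,642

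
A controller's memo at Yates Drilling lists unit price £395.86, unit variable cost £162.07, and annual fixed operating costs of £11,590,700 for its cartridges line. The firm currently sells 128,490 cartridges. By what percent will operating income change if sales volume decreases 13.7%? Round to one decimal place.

-22.3%

At 128,490 units, contribution = 128,490 × £233.79 = £30,039,677.10.
Subtracting fixed costs: EBIT = £30,039,677.10 − £11,590,700 = £18,448,977.10.
Degree of operating leverage = £30,039,677.10 / £18,448,977.10 = 1.6283.
So EBIT moves 1.6283 × (-13.7%) = -22.3%.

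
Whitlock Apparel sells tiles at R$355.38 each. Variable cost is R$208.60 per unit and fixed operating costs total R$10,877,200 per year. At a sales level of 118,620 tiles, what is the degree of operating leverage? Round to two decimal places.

Total contribution margin = 118,620 × R$146.78 = R$17,411,043.60.
Operating income = contribution − fixed costs = R$17,411,043.60 − R$10,877,200 = R$6,533,843.60.
DOL = contribution ÷ EBIT = R$17,411,043.60 ÷ R$6,533,843.60 = 2.6647.

2.66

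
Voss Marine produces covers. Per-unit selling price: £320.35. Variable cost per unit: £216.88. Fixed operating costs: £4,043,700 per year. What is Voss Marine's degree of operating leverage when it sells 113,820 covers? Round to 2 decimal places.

1.52

Total contribution margin = 113,820 × £103.47 = £11,776,955.40.
Subtracting fixed costs: EBIT = £11,776,955.40 − £4,043,700 = £7,733,255.40.
Degree of operating leverage = £11,776,955.40 / £7,733,255.40 = 1.5229.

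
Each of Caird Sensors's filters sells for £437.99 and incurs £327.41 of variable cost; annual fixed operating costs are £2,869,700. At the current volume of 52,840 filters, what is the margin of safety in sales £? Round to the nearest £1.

£11,776,961

Contribution margin per unit = £437.99 − £327.41 = £110.58. Break-even units = £2,869,700 ÷ £110.58 = 25,951.35; break-even revenue = 25,951.35 × £437.99 = £11,366,430.67.
Current sales = 52,840 × £437.99 = £23,143,391.60.
Margin of safety = £23,143,391.60 − £11,366,430.67 = £11,776,961.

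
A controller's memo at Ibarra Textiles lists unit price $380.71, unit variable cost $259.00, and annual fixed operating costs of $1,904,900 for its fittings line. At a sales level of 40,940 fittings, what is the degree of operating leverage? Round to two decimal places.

1.62

Total contribution margin = 40,940 × $121.71 = $4,982,807.40.
EBIT = $4,982,807.40 − $1,904,900 = $3,077,907.40.
So DOL = total CM / EBIT = $4,982,807.40 / $3,077,907.40 = 1.6189.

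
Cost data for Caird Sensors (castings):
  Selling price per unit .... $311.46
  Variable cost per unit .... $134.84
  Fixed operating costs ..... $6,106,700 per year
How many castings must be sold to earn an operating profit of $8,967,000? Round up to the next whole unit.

85,346 castings

Each unit contributes $311.46 − $134.84 = $176.62.
Units = (FC + target) / CM = ($6,106,700 + $8,967,000) / $176.62 = 85,345.37, so 85,346 castings.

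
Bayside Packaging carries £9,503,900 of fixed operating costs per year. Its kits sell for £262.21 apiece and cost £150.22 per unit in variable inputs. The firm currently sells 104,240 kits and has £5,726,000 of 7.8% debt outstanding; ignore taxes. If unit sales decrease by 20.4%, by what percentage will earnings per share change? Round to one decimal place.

At 104,240 units, contribution = 104,240 × £111.99 = £11,673,837.60.
Operating income = contribution − fixed costs = £11,673,837.60 − £9,503,900 = £2,169,937.60.
Interest = £446,628.00, so EBIT − I = £1,723,309.60.
DCL = total CM / (EBIT − I) = £11,673,837.60 / £1,723,309.60 = 6.7741.
EPS therefore changes by 6.7741 × (-20.4%) = -138.2%.

-138.2%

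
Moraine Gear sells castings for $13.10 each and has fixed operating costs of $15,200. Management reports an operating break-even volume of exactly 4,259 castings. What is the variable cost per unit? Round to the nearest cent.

Contribution per unit must be FC / Q = $15,200 / 4,259 = $3.5689.
Variable cost per unit = $13.10 − $3.5689 = $9.53.

$9.53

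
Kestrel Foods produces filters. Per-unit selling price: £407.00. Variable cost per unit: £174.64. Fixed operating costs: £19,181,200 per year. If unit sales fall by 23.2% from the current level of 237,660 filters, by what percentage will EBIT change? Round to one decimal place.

At 237,660 units, contribution = 237,660 × £232.36 = £55,222,677.60.
EBIT = £55,222,677.60 − £19,181,200 = £36,041,477.60.
DOL = contribution ÷ EBIT = £55,222,677.60 ÷ £36,041,477.60 = 1.5322.
%ΔEBIT = DOL × %ΔSales = 1.5322 × -23.2% = -35.5%.

-35.5%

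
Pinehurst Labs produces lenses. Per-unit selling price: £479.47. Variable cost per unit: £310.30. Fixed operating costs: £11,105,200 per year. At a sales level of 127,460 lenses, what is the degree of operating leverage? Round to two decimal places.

At 127,460 units, contribution = 127,460 × £169.17 = £21,562,408.20.
Subtracting fixed costs: EBIT = £21,562,408.20 − £11,105,200 = £10,457,208.20.
DOL = contribution ÷ EBIT = £21,562,408.20 ÷ £10,457,208.20 = 2.0620.

2.06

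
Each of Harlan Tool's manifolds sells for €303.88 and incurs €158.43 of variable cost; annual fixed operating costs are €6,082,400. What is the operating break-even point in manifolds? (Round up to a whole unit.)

Each unit contributes €303.88 − €158.43 = €145.45.
Break-even volume = fixed costs ÷ CM per unit = €6,082,400 ÷ €145.45 = 41,817.81, so 41,818 manifolds.

41,818 manifolds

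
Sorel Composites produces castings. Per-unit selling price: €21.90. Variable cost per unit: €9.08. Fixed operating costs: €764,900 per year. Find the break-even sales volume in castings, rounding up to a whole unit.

59,665 castings

Unit CM = price − variable cost = €21.90 − €9.08 = €12.82.
Break-even Q = €764,900 / €12.82 = 59,664.59 → 59,665 castings.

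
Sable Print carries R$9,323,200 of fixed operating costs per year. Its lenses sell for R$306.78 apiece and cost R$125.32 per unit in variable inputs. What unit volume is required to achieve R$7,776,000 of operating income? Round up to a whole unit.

Unit CM = price − variable cost = R$306.78 − R$125.32 = R$181.46.
Units = (FC + target) / CM = (R$9,323,200 + R$7,776,000) / R$181.46 = 94,231.24, so 94,232 lenses.

94,232 lenses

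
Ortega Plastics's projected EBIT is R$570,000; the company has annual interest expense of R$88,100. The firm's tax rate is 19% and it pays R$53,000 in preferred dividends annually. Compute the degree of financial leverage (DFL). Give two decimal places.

1.37

Interest = R$88,100.00.
Pre-tax preferred-dividend burden = R$53,000 ÷ (1 − 0.19) = R$65,432.10.
DFL = EBIT ÷ [EBIT − I − D_p/(1−t)] = R$570,000 ÷ [R$570,000 − R$88,100.00 − R$65,432.10] = R$570,000 ÷ R$416,467.90 = 1.3687.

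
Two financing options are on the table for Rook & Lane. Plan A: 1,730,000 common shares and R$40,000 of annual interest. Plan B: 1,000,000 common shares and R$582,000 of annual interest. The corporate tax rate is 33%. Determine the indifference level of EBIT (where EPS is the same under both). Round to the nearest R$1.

R$1,324,466

At indifference, (EBIT − 40,000)(1 − t)/1,730,000 = (EBIT − 582,000)(1 − t)/1,000,000.
The (1 − t) factor cancels: (EBIT − 40,000) × 1,000,000 = (EBIT − 582,000) × 1,730,000.
EBIT × (1,730,000 − 1,000,000) = 582,000 × 1,730,000 − 40,000 × 1,000,000 = 966,860,000,000, so EBIT = 966,860,000,000 ÷ 730,000 = 1,324,465.75.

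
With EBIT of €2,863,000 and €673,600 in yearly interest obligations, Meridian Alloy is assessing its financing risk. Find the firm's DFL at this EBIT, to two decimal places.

1.31

Annual interest charges come to €673,600.00.
DFL = EBIT ÷ (EBIT − I) = €2,863,000 ÷ (€2,863,000 − €673,600.00) = €2,863,000 ÷ €2,189,400.00 = 1.3077.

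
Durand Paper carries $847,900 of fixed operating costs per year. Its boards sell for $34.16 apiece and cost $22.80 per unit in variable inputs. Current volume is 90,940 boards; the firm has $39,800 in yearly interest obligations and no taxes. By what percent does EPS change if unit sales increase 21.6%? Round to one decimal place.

+153.5%

Total contribution margin = 90,940 × $11.36 = $1,033,078.40.
EBIT = $1,033,078.40 − $847,900 = $185,178.40.
Interest = $39,800.00, so EBIT − I = $145,378.40.
DCL = total CM / (EBIT − I) = $1,033,078.40 / $145,378.40 = 7.1061.
EPS therefore changes by 7.1061 × (+21.6%) = +153.5%.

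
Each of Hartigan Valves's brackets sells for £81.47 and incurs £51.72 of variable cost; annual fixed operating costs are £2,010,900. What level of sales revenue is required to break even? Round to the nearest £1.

£5,506,824

Contribution margin per unit = £81.47 − £51.72 = £29.75, a CM ratio of £29.75 ÷ £81.47 = 0.3652.
Break-even sales = FC ÷ CM ratio = £2,010,900 × £81.47 / £29.75 = £5,506,824.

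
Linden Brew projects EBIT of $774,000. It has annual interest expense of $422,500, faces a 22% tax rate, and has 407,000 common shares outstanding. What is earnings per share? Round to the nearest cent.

$0.67

Interest = $422,500.00, so EBT = $774,000 − $422,500.00 = $351,500.00.
Net income = $351,500.00 × (1 − 0.22) = $274,170.00.
EPS = $274,170.00 ÷ 407,000 = $0.67.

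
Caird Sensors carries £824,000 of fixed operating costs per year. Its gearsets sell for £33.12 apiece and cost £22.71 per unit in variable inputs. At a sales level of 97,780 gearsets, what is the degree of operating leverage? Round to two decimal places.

5.25

At 97,780 units, contribution = 97,780 × £10.41 = £1,017,889.80.
Subtracting fixed costs: EBIT = £1,017,889.80 − £824,000 = £193,889.80.
Degree of operating leverage = £1,017,889.80 / £193,889.80 = 5.2498.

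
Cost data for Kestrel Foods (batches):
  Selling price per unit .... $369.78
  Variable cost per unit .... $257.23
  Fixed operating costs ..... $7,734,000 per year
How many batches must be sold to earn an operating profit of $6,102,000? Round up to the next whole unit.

122,933 batches

Contribution margin per unit = $369.78 − $257.23 = $112.55.
Required volume = (fixed costs + target profit) ÷ CM = ($7,734,000 + $6,102,000) ÷ $112.55 = 122,932.03, so 122,933 batches.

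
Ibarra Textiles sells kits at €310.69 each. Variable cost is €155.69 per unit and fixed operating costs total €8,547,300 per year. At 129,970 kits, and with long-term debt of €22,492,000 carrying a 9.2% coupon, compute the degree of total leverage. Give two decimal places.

2.11

At 129,970 units, contribution = 129,970 × €155.00 = €20,145,350.00.
Operating income = contribution − fixed costs = €20,145,350.00 − €8,547,300 = €11,598,050.00. Interest = €2,069,264.00.
DOL = €20,145,350.00 ÷ €11,598,050.00 = 1.7370; DFL = €11,598,050.00 ÷ €9,528,786.00 = 1.2172.
Combined leverage = 1.7370 × 1.2172 = 2.1143.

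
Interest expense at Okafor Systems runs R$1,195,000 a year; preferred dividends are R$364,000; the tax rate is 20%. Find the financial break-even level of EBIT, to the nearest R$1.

R$1,650,000

Grossing the preferred dividend up to pre-tax terms: R$364,000 / (1 − 0.20) = R$455,000.00.
EPS = 0 when EBIT covers interest plus the pre-tax preferred burden: R$1,195,000 + R$455,000.00 = R$1,650,000.00.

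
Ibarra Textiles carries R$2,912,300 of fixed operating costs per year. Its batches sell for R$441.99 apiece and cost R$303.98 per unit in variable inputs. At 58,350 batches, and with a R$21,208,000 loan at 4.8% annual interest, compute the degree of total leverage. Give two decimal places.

Contribution at this volume is 58,350 × R$138.01 = R$8,052,883.50.
Subtracting fixed costs: EBIT = R$8,052,883.50 − R$2,912,300 = R$5,140,583.50. Interest = R$1,017,984.00.
DOL = R$8,052,883.50 ÷ R$5,140,583.50 = 1.5665; DFL = R$5,140,583.50 ÷ R$4,122,599.50 = 1.2469.
Combined leverage = 1.5665 × 1.2469 = 1.9533.

1.95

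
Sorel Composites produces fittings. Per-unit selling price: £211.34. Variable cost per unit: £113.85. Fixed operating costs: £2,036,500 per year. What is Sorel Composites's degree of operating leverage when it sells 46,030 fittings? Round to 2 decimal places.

Contribution at this volume is 46,030 × £97.49 = £4,487,464.70.
Subtracting fixed costs: EBIT = £4,487,464.70 − £2,036,500 = £2,450,964.70.
So DOL = total CM / EBIT = £4,487,464.70 / £2,450,964.70 = 1.8309.

1.83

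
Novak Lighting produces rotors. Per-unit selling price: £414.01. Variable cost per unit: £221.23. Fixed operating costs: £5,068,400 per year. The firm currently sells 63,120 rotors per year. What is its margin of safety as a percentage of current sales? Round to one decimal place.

58.3%

Unit CM = price − variable cost = £414.01 − £221.23 = £192.78. Break-even units = £5,068,400 ÷ £192.78 = 26,291.11; break-even revenue = 26,291.11 × £414.01 = £10,884,782.05.
Actual sales revenue = 63,120 × £414.01 = £26,132,311.20.
Margin of safety = (£26,132,311.20 − £10,884,782.05) ÷ £26,132,311.20 = 58.3%.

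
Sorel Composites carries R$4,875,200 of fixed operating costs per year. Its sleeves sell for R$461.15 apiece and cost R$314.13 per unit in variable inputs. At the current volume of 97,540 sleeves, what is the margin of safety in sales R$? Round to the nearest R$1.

Unit CM = price − variable cost = R$461.15 − R$314.13 = R$147.02. Break-even units = R$4,875,200 ÷ R$147.02 = 33,160.11; break-even revenue = 33,160.11 × R$461.15 = R$15,291,786.70.
Actual sales revenue = 97,540 × R$461.15 = R$44,980,571.00.
Margin of safety = R$44,980,571.00 − R$15,291,786.70 = R$29,688,784.

R$29,688,784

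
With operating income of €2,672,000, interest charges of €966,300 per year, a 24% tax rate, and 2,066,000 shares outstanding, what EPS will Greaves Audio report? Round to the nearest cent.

€0.63

Pre-tax income = €2,672,000 − €966,300.00 = €1,705,700.00.
After tax at 24%: net income = €1,705,700.00 × 0.76 = €1,296,332.00.
Per share: €1,296,332.00 / 2,066,000 shares = €0.63.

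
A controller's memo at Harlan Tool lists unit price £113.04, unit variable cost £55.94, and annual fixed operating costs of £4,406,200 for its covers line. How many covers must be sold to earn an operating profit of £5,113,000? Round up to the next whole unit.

166,712 covers

Each unit contributes £113.04 − £55.94 = £57.10.
Units = (FC + target) / CM = (£4,406,200 + £5,113,000) / £57.10 = 166,711.03, so 166,712 covers.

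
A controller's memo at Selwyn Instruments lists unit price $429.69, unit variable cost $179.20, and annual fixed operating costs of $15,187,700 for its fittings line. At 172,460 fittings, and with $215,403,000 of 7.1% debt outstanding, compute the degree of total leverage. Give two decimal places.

Contribution at this volume is 172,460 × $250.49 = $43,199,505.40.
EBIT = $43,199,505.40 − $15,187,700 = $28,011,805.40. Interest = $15,293,613.00.
DOL = $43,199,505.40 ÷ $28,011,805.40 = 1.5422; DFL = $28,011,805.40 ÷ $12,718,192.40 = 2.2025.
Combined leverage = 1.5422 × 2.2025 = 3.3967.

3.40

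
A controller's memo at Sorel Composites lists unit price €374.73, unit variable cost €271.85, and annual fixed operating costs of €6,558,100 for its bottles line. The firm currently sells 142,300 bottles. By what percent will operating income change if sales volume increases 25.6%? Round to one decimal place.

At 142,300 units, contribution = 142,300 × €102.88 = €14,639,824.00.
Operating income = contribution − fixed costs = €14,639,824.00 − €6,558,100 = €8,081,724.00.
So DOL = total CM / EBIT = €14,639,824.00 / €8,081,724.00 = 1.8115.
%ΔEBIT = DOL × %ΔSales = 1.8115 × +25.6% = +46.4%.

+46.4%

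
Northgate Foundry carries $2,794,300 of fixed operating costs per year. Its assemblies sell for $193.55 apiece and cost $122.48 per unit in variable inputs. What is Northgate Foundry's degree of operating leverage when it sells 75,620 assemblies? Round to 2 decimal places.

Total contribution margin = 75,620 × $71.07 = $5,374,313.40.
Subtracting fixed costs: EBIT = $5,374,313.40 − $2,794,300 = $2,580,013.40.
So DOL = total CM / EBIT = $5,374,313.40 / $2,580,013.40 = 2.0831.

2.08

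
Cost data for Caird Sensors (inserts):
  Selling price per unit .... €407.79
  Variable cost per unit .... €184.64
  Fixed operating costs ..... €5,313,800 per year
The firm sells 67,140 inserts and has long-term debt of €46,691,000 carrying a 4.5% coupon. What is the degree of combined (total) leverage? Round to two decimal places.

Contribution at this volume is 67,140 × €223.15 = €14,982,291.00.
EBIT = €14,982,291.00 − €5,313,800 = €9,668,491.00. Interest = €2,101,095.00, so EBIT − I = €7,567,396.00.
Degree of total leverage = total CM / (EBIT − interest) = €14,982,291.00 / €7,567,396.00 = 1.9798.

1.98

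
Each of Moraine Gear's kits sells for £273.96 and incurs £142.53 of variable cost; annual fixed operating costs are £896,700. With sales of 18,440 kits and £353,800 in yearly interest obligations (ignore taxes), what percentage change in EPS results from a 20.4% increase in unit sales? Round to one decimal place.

+42.1%

Contribution at this volume is 18,440 × £131.43 = £2,423,569.20.
EBIT = £2,423,569.20 − £896,700 = £1,526,869.20.
Interest = £353,800.00, so EBIT − I = £1,173,069.20.
Degree of combined leverage = contribution ÷ (EBIT − I) = £2,423,569.20 ÷ £1,173,069.20 = 2.0660.
%ΔEPS = DCL × %ΔSales = 2.0660 × +20.4% = +42.1%.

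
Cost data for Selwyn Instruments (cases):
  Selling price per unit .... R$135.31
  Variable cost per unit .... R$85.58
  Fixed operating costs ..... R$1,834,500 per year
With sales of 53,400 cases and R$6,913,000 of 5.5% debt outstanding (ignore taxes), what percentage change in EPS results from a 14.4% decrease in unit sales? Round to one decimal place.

-86.7%

At 53,400 units, contribution = 53,400 × R$49.73 = R$2,655,582.00.
Subtracting fixed costs: EBIT = R$2,655,582.00 − R$1,834,500 = R$821,082.00.
After interest of R$380,215.00, pre-tax earnings = R$440,867.00.
Degree of combined leverage = contribution ÷ (EBIT − I) = R$2,655,582.00 ÷ R$440,867.00 = 6.0235.
%ΔEPS = DCL × %ΔSales = 6.0235 × -14.4% = -86.7%.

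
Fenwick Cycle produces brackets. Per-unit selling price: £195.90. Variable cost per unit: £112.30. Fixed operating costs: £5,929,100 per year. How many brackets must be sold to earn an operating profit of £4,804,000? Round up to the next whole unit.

128,387 brackets

Each unit contributes £195.90 − £112.30 = £83.60.
Units = (FC + target) / CM = (£5,929,100 + £4,804,000) / £83.60 = 128,386.36, so 128,387 brackets.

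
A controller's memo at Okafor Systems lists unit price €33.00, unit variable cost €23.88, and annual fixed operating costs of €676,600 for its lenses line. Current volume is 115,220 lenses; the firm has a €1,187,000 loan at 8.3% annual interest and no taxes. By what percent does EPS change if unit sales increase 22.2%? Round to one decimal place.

+84.6%

Contribution at this volume is 115,220 × €9.12 = €1,050,806.40.
Operating income = contribution − fixed costs = €1,050,806.40 − €676,600 = €374,206.40.
After interest of €98,521.00, pre-tax earnings = €275,685.40.
DCL = total CM / (EBIT − I) = €1,050,806.40 / €275,685.40 = 3.8116.
EPS therefore changes by 3.8116 × (+22.2%) = +84.6%.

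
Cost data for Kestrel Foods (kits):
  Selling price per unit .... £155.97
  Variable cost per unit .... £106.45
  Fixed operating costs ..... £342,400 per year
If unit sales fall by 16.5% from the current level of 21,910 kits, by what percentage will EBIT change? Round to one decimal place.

-24.1%

At 21,910 units, contribution = 21,910 × £49.52 = £1,084,983.20.
EBIT = £1,084,983.20 − £342,400 = £742,583.20.
Degree of operating leverage = £1,084,983.20 / £742,583.20 = 1.4611.
Operating income changes by 1.4611 × -16.5% = -24.1%.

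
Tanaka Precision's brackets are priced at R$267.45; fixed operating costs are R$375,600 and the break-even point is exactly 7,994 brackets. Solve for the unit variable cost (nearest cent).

R$220.46

At break-even, FC = Q × (P − VC), so P − VC = R$375,600 ÷ 7,994 = R$46.9852.
Variable cost per unit = R$267.45 − R$46.9852 = R$220.46.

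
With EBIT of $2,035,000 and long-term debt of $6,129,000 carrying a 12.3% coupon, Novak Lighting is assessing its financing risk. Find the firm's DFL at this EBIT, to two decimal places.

Annual interest charges come to $753,867.00.
DFL = EBIT ÷ (EBIT − I) = $2,035,000 ÷ ($2,035,000 − $753,867.00) = $2,035,000 ÷ $1,281,133.00 = 1.5884.

1.59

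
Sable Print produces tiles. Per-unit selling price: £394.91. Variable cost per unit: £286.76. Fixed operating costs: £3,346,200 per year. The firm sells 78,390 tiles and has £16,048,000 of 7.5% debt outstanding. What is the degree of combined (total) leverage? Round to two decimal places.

2.16

At 78,390 units, contribution = 78,390 × £108.15 = £8,477,878.50.
Subtracting fixed costs: EBIT = £8,477,878.50 − £3,346,200 = £5,131,678.50. Interest = £1,203,600.00.
DOL = £8,477,878.50 ÷ £5,131,678.50 = 1.6521; DFL = £5,131,678.50 ÷ £3,928,078.50 = 1.3064.
Combined leverage = 1.6521 × 1.3064 = 2.1583.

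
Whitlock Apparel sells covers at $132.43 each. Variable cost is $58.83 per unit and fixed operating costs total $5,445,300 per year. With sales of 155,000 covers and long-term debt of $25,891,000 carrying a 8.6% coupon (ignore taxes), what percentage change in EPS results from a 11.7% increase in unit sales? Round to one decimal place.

At 155,000 units, contribution = 155,000 × $73.60 = $11,408,000.00.
Subtracting fixed costs: EBIT = $11,408,000.00 − $5,445,300 = $5,962,700.00.
After interest of $2,226,626.00, pre-tax earnings = $3,736,074.00.
Degree of combined leverage = contribution ÷ (EBIT − I) = $11,408,000.00 ÷ $3,736,074.00 = 3.0535.
%ΔEPS = DCL × %ΔSales = 3.0535 × +11.7% = +35.7%.

+35.7%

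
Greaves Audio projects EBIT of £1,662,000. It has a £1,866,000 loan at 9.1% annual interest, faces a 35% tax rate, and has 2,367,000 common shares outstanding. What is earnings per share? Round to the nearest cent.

Interest = £169,806.00, so EBT = £1,662,000 − £169,806.00 = £1,492,194.00.
After tax at 35%: net income = £1,492,194.00 × 0.65 = £969,926.10.
Per share: £969,926.10 / 2,367,000 shares = £0.41.

£0.41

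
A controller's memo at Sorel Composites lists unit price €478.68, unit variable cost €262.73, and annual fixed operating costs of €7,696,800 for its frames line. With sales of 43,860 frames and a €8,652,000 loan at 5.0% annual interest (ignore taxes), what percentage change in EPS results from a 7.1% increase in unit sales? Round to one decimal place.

Contribution at this volume is 43,860 × €215.95 = €9,471,567.00.
Operating income = contribution − fixed costs = €9,471,567.00 − €7,696,800 = €1,774,767.00.
After interest of €432,600.00, pre-tax earnings = €1,342,167.00.
Degree of combined leverage = contribution ÷ (EBIT − I) = €9,471,567.00 ÷ €1,342,167.00 = 7.0569.
EPS therefore changes by 7.0569 × (+7.1%) = +50.1%.

+50.1%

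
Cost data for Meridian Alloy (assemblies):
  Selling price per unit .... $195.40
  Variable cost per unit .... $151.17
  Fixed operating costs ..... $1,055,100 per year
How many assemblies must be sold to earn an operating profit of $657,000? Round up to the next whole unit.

38,710 assemblies

Unit CM = price − variable cost = $195.40 − $151.17 = $44.23.
Units = (FC + target) / CM = ($1,055,100 + $657,000) / $44.23 = 38,709.02, so 38,710 assemblies.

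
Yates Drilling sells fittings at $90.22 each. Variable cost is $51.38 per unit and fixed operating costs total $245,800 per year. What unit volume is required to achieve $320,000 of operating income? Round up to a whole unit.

Each unit contributes $90.22 − $51.38 = $38.84.
Required volume = (fixed costs + target profit) ÷ CM = ($245,800 + $320,000) ÷ $38.84 = 14,567.46, so 14,568 fittings.

14,568 fittings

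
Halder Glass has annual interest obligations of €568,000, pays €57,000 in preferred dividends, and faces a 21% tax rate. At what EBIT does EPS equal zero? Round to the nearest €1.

€640,152

Preferred dividends are paid after tax, so their pre-tax equivalent is €57,000 ÷ (1 − 0.21) = €72,151.90.
Financial break-even EBIT = interest + D_p ÷ (1 − t) = €568,000 + €72,151.90 = €640,151.90.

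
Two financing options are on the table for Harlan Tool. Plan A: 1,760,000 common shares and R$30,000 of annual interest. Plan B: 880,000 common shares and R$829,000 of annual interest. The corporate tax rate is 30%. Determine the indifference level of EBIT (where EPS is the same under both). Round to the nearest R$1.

R$1,628,000

At indifference, (EBIT − 30,000)(1 − t)/1,760,000 = (EBIT − 829,000)(1 − t)/880,000.
Cancelling (1 − t) and cross-multiplying: 880,000·(EBIT − 30,000) = 1,760,000·(EBIT − 829,000).
Solving, EBIT = (829,000·1,760,000 − 30,000·880,000) / (1,760,000 − 880,000) = 1,432,640,000,000 / 880,000 = 1,628,000.00.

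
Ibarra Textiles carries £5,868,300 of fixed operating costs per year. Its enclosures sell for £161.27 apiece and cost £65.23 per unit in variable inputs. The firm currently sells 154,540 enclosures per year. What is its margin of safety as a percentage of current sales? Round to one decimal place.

60.5%

Contribution margin per unit = £161.27 − £65.23 = £96.04. Break-even units = £5,868,300 ÷ £96.04 = 61,102.67; break-even revenue = 61,102.67 × £161.27 = £9,854,026.87.
Actual sales revenue = 154,540 × £161.27 = £24,922,665.80.
Margin of safety = (£24,922,665.80 − £9,854,026.87) ÷ £24,922,665.80 = 60.5%.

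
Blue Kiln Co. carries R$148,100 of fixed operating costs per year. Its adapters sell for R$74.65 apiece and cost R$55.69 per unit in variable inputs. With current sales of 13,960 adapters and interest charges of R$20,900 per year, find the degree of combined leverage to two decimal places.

Contribution at this volume is 13,960 × R$18.96 = R$264,681.60.
Operating income = contribution − fixed costs = R$264,681.60 − R$148,100 = R$116,581.60. Interest = R$20,900.00.
DOL = R$264,681.60 ÷ R$116,581.60 = 2.2704; DFL = R$116,581.60 ÷ R$95,681.60 = 1.2184.
DCL = DOL × DFL = 2.2704 × 1.2184 = 2.7663.

2.77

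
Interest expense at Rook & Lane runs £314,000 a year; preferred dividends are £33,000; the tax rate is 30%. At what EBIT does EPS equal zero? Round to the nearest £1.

Grossing the preferred dividend up to pre-tax terms: £33,000 / (1 − 0.30) = £47,142.86.
Financial break-even EBIT = interest + D_p ÷ (1 − t) = £314,000 + £47,142.86 = £361,142.86.

£361,143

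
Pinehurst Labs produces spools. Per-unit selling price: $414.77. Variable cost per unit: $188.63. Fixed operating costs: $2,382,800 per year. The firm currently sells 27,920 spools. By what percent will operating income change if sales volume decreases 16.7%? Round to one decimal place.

Total contribution margin = 27,920 × $226.14 = $6,313,828.80.
Operating income = contribution − fixed costs = $6,313,828.80 − $2,382,800 = $3,931,028.80.
So DOL = total CM / EBIT = $6,313,828.80 / $3,931,028.80 = 1.6062.
So EBIT moves 1.6062 × (-16.7%) = -26.8%.

-26.8%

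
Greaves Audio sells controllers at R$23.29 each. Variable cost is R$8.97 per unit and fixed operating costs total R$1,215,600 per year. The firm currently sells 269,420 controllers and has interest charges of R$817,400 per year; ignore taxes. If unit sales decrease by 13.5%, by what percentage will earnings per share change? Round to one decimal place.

-28.5%

Total contribution margin = 269,420 × R$14.32 = R$3,858,094.40.
Operating income = contribution − fixed costs = R$3,858,094.40 − R$1,215,600 = R$2,642,494.40.
After interest of R$817,400.00, pre-tax earnings = R$1,825,094.40.
DCL = total CM / (EBIT − I) = R$3,858,094.40 / R$1,825,094.40 = 2.1139.
EPS therefore changes by 2.1139 × (-13.5%) = -28.5%.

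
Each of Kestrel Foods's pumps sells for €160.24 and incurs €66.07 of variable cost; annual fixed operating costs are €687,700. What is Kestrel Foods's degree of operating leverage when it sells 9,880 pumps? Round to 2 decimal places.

Contribution at this volume is 9,880 × €94.17 = €930,399.60.
Subtracting fixed costs: EBIT = €930,399.60 − €687,700 = €242,699.60.
DOL = contribution ÷ EBIT = €930,399.60 ÷ €242,699.60 = 3.8335.

3.83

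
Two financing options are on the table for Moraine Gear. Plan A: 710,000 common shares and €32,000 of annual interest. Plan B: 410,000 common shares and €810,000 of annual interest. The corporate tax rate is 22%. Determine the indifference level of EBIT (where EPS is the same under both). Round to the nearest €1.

Set EPS_A = EPS_B: (EBIT − €32,000)(1 − 0.22) ÷ 710,000 = (EBIT − €810,000)(1 − 0.22) ÷ 410,000.
Cancelling (1 − t) and cross-multiplying: 410,000·(EBIT − 32,000) = 710,000·(EBIT − 810,000).
Solving, EBIT = (810,000·710,000 − 32,000·410,000) / (710,000 − 410,000) = 561,980,000,000 / 300,000 = 1,873,266.67.

€1,873,267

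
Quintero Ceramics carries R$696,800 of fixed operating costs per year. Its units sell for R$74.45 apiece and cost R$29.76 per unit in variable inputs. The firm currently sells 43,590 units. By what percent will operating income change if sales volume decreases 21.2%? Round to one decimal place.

-33.0%

Contribution at this volume is 43,590 × R$44.69 = R$1,948,037.10.
EBIT = R$1,948,037.10 − R$696,800 = R$1,251,237.10.
Degree of operating leverage = R$1,948,037.10 / R$1,251,237.10 = 1.5569.
So EBIT moves 1.5569 × (-21.2%) = -33.0%.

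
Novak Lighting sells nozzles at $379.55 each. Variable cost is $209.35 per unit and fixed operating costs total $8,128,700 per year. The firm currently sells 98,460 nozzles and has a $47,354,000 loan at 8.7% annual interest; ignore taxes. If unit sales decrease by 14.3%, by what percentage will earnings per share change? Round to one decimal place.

-53.1%

Contribution at this volume is 98,460 × $170.20 = $16,757,892.00.
Subtracting fixed costs: EBIT = $16,757,892.00 − $8,128,700 = $8,629,192.00.
After interest of $4,119,798.00, pre-tax earnings = $4,509,394.00.
Degree of combined leverage = contribution ÷ (EBIT − I) = $16,757,892.00 ÷ $4,509,394.00 = 3.7162.
EPS therefore changes by 3.7162 × (-14.3%) = -53.1%.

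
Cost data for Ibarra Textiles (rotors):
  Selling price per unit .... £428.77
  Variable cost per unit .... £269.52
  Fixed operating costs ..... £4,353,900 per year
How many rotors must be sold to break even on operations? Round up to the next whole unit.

27,341 rotors

Each unit contributes £428.77 − £269.52 = £159.25.
Break-even volume = fixed costs ÷ CM per unit = £4,353,900 ÷ £159.25 = 27,340.03, so 27,341 rotors.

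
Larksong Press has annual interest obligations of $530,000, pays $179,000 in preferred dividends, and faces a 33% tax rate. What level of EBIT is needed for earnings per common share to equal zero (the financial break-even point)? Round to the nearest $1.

Preferred dividends are paid after tax, so their pre-tax equivalent is $179,000 ÷ (1 − 0.33) = $267,164.18.
EPS = 0 when EBIT covers interest plus the pre-tax preferred burden: $530,000 + $267,164.18 = $797,164.18.

$797,164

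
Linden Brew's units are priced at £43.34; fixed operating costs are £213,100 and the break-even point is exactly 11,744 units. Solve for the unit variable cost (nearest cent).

Contribution per unit must be FC / Q = £213,100 / 11,744 = £18.1454.
Variable cost per unit = £43.34 − £18.1454 = £25.19.

£25.19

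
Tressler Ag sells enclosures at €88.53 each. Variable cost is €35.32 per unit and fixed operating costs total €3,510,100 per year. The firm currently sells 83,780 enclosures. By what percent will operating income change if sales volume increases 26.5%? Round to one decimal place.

Contribution at this volume is 83,780 × €53.21 = €4,457,933.80.
Subtracting fixed costs: EBIT = €4,457,933.80 − €3,510,100 = €947,833.80.
Degree of operating leverage = €4,457,933.80 / €947,833.80 = 4.7033.
Operating income changes by 4.7033 × +26.5% = +124.6%.

+124.6%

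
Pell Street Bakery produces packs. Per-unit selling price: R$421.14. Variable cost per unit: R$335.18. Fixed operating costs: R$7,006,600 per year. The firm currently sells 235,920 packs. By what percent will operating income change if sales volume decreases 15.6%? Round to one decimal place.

-23.8%

At 235,920 units, contribution = 235,920 × R$85.96 = R$20,279,683.20.
Subtracting fixed costs: EBIT = R$20,279,683.20 − R$7,006,600 = R$13,273,083.20.
Degree of operating leverage = R$20,279,683.20 / R$13,273,083.20 = 1.5279.
%ΔEBIT = DOL × %ΔSales = 1.5279 × -15.6% = -23.8%.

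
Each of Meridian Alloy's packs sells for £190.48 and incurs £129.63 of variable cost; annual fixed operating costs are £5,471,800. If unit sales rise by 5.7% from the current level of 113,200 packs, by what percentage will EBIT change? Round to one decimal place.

+27.7%

At 113,200 units, contribution = 113,200 × £60.85 = £6,888,220.00.
Subtracting fixed costs: EBIT = £6,888,220.00 − £5,471,800 = £1,416,420.00.
DOL = contribution ÷ EBIT = £6,888,220.00 ÷ £1,416,420.00 = 4.8631.
%ΔEBIT = DOL × %ΔSales = 4.8631 × +5.7% = +27.7%.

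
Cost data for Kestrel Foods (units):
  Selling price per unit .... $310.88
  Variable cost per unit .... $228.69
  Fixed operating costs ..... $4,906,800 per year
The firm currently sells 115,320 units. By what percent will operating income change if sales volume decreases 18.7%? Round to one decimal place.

-38.8%

At 115,320 units, contribution = 115,320 × $82.19 = $9,478,150.80.
Subtracting fixed costs: EBIT = $9,478,150.80 − $4,906,800 = $4,571,350.80.
DOL = contribution ÷ EBIT = $9,478,150.80 ÷ $4,571,350.80 = 2.0734.
%ΔEBIT = DOL × %ΔSales = 2.0734 × -18.7% = -38.8%.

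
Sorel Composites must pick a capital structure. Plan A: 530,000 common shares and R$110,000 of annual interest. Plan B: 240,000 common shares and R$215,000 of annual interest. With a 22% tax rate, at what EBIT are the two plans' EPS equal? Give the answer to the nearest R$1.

R$301,897

Set EPS_A = EPS_B: (EBIT − R$110,000)(1 − 0.22) ÷ 530,000 = (EBIT − R$215,000)(1 − 0.22) ÷ 240,000.
Cancelling (1 − t) and cross-multiplying: 240,000·(EBIT − 110,000) = 530,000·(EBIT − 215,000).
EBIT × (530,000 − 240,000) = 215,000 × 530,000 − 110,000 × 240,000 = 87,550,000,000, so EBIT = 87,550,000,000 ÷ 290,000 = 301,896.55.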